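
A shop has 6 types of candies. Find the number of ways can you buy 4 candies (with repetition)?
Stars and bars: C(4+6-1, 4) = C(9, 4) = 126.

Answer: 126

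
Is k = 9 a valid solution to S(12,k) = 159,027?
S(12,9) = 9·S(11,9) + S(11,8) = 9·1,155 + 11,880 = 22,275, which does not equal 159,027.
Final answer: No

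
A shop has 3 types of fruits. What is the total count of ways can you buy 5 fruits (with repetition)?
21

Working:
Stars and bars: C(5+3-1, 5) = C(7, 5) = 21.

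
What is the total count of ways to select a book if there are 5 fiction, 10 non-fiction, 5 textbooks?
20

Explanation: By the addition principle: 5 + 10 + 5 = 20.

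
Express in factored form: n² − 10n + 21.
(n − 3)(n − 7)

Reasoning: Seek roots whose sum is 10 and product is 21: (3, 7). So n² − 10n + 21 = (n − 3)(n − 7).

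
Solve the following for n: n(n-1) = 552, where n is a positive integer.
24

Solution: n² − n − 552 = 0, so n = (1 ± √(1 + 4·552))/2 = (1 ± √2,209)/2 = (1 ± 47)/2, i.e. n = 24 or n = -23. Taking the positive root, n = 24 (check: 24×23 = 552).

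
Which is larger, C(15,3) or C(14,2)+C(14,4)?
C(14,2)+C(14,4)

C(15,3)=455; C(14,2)+C(14,4)=91+1,001=1,092.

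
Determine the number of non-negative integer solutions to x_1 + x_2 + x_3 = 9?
55

Explanation: C(9+3-1, 3-1) = 55.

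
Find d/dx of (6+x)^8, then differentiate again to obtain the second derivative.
56(6+x)^6

Explanation: First derivative: 8(6+x)^{7}. Second derivative: 8·7·(6+x)^{6} = 56(6+x)^{6}.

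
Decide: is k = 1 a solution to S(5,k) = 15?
No

Solution: S(5,1) = 1·S(4,1) + S(4,0) = 1·1 + 0 = 1, which does not equal 15.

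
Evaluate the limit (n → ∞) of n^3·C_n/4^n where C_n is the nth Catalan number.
∞

Explanation: C_n ~ 4^n/(n^(3/2)√π), so n^3·C_n/4^n ~ n^(3 − 3/2)/√π → ∞.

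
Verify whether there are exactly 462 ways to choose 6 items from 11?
True

Reasoning: C(11,6) = 462.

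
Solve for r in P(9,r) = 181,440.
7

P(9,r) = 9·8·…·(9−r+1), a product of r factors. Multiplying down from 9: 9 = 9; 9·8 = 72; 9·8·7 = 504; 9·8·7·6 = 3,024; 9·8·7·6·5 = 15,120; 9·8·7·6·5·4 = 60,480; 9·8·7·6·5·4·3 = 181,440 ✓ (7 factors). So r = 7.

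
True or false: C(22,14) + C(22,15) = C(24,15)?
False

Explanation: Pascal's identity gives C(23,15) = 490,314, whereas C(24,15) = 1,307,504.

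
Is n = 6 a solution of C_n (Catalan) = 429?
No

Solution: C_6 = C(12,6)/(6+1) = 924/7 = 132, which does not equal 429.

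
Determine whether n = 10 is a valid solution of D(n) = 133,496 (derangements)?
No
D(10) = (10-1)·[D(9) + D(8)] = 9·[133,496 + 14,833] = 1,334,961, which does not equal 133,496.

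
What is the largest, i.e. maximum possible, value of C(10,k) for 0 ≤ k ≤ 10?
252
Maximum at k = 5: C(10,5) = 252.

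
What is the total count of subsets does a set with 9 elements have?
512

Working:
Each element can be included or excluded: 2^9 = 512.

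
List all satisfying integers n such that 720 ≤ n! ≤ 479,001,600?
6, 7, 8, 9, 10, 11, 12
n! is strictly increasing; 6! = 720 and 12! = 479,001,600, so valid n = 6, 7, 8, 9, 10, 11, 12.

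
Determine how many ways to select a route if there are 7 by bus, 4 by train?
11
By the addition principle: 7 + 4 = 11.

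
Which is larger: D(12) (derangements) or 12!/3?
D(12) = (12-1)·[D(11) + D(10)] = 11·[14,684,570 + 1,334,961] = 176,214,841; 12!/3 = 479,001,600/3 = 159,667,200.

Answer: D(12)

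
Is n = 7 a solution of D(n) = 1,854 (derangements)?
Yes

D(7) = (7-1)·[D(6) + D(5)] = 6·[265 + 44] = 1,854, which equals 1,854.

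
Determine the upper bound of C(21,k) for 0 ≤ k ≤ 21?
Maximum at k = 10 or k = 11: C(21,10) = 352,716.

Answer: 352,716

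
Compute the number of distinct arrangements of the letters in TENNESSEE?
3,780

Explanation: Word has 9 letters (T=1, E=4, N=2, S=2). Arrangements: 9!/Π(k!) = 3,780.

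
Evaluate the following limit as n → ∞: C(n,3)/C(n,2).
∞

C(n,3)/C(n,2) = (n-2)/3 → ∞ as n → ∞.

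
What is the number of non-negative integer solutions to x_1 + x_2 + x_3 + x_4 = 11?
364

Solution: C(11+4-1, 4-1) = 364.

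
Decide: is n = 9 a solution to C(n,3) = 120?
C(9,3) = 9·8·7/3! = 504/6 = 84, which does not equal 120.

Answer: No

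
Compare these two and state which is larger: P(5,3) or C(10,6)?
C(10,6)

P(5,3)=60, C(10,6)=210.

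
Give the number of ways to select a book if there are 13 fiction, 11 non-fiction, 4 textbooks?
28

Reasoning: By the addition principle: 13 + 11 + 4 = 28.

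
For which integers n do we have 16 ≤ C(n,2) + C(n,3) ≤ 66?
5, 6, 7
C(4,2)+C(4,3)=10; C(5,2)+C(5,3)=20; C(6,2)+C(6,3)=35; C(7,2)+C(7,3)=56; C(8,2)+C(8,3)=84. So valid n = 5, 6, 7.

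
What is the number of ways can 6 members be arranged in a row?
720

Solution: Arrangements of 6 distinct objects: 6! = 720.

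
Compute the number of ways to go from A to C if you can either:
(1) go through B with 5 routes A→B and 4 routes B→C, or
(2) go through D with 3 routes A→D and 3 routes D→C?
29

Solution: Route via B: 5×4=20. Route via D: 3×3=9. Total: 29.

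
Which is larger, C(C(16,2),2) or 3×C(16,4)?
C(C(16,2),2)
C(C(16,2),2)=7,140, 3×C(16,4)=5,460.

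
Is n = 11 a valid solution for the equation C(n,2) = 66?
No

C(11,2) = 11·10/2! = 110/2 = 55, which does not equal 66.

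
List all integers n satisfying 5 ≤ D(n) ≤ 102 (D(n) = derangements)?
4, 5

Solution: Using D(n) = (n−1)[D(n−1) + D(n−2)] with D(1)=0, D(2)=1: D(3)=2; D(4)=9; D(5)=44; D(6)=265. So valid n = 4, 5.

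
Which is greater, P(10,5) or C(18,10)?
C(18,10)

Explanation: P(10,5)=30,240, C(18,10)=43,758.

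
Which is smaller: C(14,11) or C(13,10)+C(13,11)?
Equal

By Pascal's identity: C(14,11) = C(13,10)+C(13,11) = 364. Equal.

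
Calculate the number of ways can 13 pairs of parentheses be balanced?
742,900

Explanation: Using the Catalan number formula: C_n = C(2n, n) / (n+1)
C_13 = C(26, 13) / (13+1)
     = 10400600 / 14
     = 742,900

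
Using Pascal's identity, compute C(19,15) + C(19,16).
4,845
C(19,15) + C(19,16) = C(20,16) = 4,845.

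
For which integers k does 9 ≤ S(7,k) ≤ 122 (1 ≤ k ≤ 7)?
2, 6

Working:
S(7,1)=1; S(7,2)=63; S(7,3)=301; S(7,4)=350; S(7,5)=140; S(7,6)=21; S(7,7)=1. So valid k = 2, 6.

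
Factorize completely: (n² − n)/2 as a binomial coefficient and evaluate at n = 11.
C(n,2); C(11,2) = 55

Solution: (n² − n)/2 = n(n−1)/2 = C(n,2). At n = 11: C(11,2) = 55.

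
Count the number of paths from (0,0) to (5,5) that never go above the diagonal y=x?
42

Working:
Counted by the Catalan number C_5: C_5 = C(10,5)/(5+1) = 252/6 = 42.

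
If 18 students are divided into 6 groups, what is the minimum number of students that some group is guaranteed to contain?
3

Explanation: Pigeonhole: ⌈18/6⌉ = 3.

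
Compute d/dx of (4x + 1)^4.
16(4x + 1)^3

Explanation: Chain rule: 4(4x+1)^{3} × 4 = 16(4x+1)^{3}.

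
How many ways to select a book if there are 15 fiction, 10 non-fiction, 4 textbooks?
29

Reasoning: By the addition principle: 15 + 10 + 4 = 29.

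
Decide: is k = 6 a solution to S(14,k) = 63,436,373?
Yes

Solution: S(14,6) = 6·S(13,6) + S(13,5) = 6·9,321,312 + 7,508,501 = 63,436,373, which equals 63,436,373.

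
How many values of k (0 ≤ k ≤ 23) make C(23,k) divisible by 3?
6

Working:
Checking C(23,k) mod 3 for k = 0..23: divisible at k = 6, 7, 8, 15, 16, 17. That's 6 values.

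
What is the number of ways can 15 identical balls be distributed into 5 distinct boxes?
3,876

Working:
C(15+5-1, 5-1) = C(19, 4) = 3,876.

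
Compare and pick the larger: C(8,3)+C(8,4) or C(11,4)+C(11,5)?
C(11,4)+C(11,5)

Explanation: First=126, Second=792.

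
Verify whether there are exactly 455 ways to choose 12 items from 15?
C(15,12) = 455.
Final answer: True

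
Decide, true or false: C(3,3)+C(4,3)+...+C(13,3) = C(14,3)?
False

Explanation: Hockey stick identity gives Σ = C(14,4) = 1,001; RHS C(14,3) = 364.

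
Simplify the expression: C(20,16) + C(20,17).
5,985

Reasoning: By Pascal's identity: C(21,17) = 5,985.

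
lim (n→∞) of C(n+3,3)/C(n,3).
1

Explanation: Both numerator and denominator grow as n^3/3! for large n, so the ratio → 1.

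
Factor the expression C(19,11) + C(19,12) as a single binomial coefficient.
C(20,12)

Working:
By Pascal's identity: C(19,11) + C(19,12) = C(20,12) = 125,970.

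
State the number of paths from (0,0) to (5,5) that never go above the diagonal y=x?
42

Reasoning: Counted by the Catalan number C_5: C_5 = C(10,5)/(5+1) = 252/6 = 42.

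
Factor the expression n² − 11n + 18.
(n − 2)(n − 9)

Working:
Seek roots whose sum is 11 and product is 18: (2, 9). So n² − 11n + 18 = (n − 2)(n − 9).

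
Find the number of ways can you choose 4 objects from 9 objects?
C(9,4) = 9! / (4! × (9-4)!)
         = 9! / (4! × 5!)
         = 126
Final answer: 126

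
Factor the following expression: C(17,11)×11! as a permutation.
C(17,11)×11! = [17!/(11!(6)!)]×11! = 17!/(6)! = P(17,11) = 494,010,316,800.
Final answer: P(17,11)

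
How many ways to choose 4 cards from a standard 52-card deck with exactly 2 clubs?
57,798
13 clubs and 39 non-clubs: C(13,2) × C(39,2) = 78 × 741 = 57,798.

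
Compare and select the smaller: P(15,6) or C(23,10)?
C(23,10)

Solution: P(15,6)=3,603,600, C(23,10)=1,144,066.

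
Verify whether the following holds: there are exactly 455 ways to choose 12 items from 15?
C(15,12) = 455.
Final answer: True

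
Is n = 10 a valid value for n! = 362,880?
No

Solution: 10! = 10·9! = 10·362,880 = 3,628,800, which does not equal 362,880.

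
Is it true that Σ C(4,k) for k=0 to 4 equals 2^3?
False

Binomial theorem: Σ C(4,k) = (1+1)^4 = 2^4 = 16; RHS 2^3 = 8.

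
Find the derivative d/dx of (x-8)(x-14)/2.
(2x - 22)/2

Reasoning: d/dx[(x-8)(x-14)] = (x-14) + (x-8) = 2x - 22. Dividing by 2 gives (2x - 22)/2.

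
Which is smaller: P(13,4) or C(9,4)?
C(9,4)

Reasoning: P(13,4)=17,160, C(9,4)=126.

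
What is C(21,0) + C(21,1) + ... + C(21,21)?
2,097,152

Solution: Sum of binomial coefficients = 2^21 = 2,097,152.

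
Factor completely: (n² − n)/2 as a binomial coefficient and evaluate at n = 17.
(n² − n)/2 = n(n−1)/2 = C(n,2). At n = 17: C(17,2) = 136.
Final answer: C(n,2); C(17,2) = 136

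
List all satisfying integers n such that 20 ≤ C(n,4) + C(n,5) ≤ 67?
6, 7
C(5,4)+C(5,5)=6; C(6,4)+C(6,5)=21; C(7,4)+C(7,5)=56; C(8,4)+C(8,5)=126. So valid n = 6, 7.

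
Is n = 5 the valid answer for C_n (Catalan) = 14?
C_5 = C(10,5)/(5+1) = 252/6 = 42, which does not equal 14.

Answer: No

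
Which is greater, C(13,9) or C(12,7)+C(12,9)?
C(13,9)=715; C(12,7)+C(12,9)=792+220=1,012.
Final answer: C(12,7)+C(12,9)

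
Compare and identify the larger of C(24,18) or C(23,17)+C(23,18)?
Equal

By Pascal's identity: C(24,18) = C(23,17)+C(23,18) = 134,596. Equal.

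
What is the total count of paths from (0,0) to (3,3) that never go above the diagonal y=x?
5

Counted by the Catalan number C_3: C_3 = C(6,3)/(3+1) = 20/4 = 5.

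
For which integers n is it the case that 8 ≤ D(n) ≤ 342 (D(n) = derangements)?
Using D(n) = (n−1)[D(n−1) + D(n−2)] with D(1)=0, D(2)=1: D(3)=2; D(4)=9; D(5)=44; D(6)=265; D(7)=1,854. So valid n = 4, 5, 6.
Final answer: 4, 5, 6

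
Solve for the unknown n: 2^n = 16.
4

Reasoning: 2^4 = 16, so n = 4.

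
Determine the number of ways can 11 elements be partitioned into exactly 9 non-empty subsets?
1,155

Working:
This equals S(11,9), the Stirling number of the 2nd kind.
Using the Stirling recurrence: S(n,k) = k·S(n-1,k) + S(n-1,k-1)
S(11,9) = 9·S(10,9) + S(10,8)
         = 9·45 + 750
         = 405 + 750
         = 1,155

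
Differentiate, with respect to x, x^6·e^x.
(6x^5 + x^6)e^x

Product rule: d/dx[x^6]·e^x + x^6·d/dx[e^x] = 6x^{5}e^x + x^6e^x.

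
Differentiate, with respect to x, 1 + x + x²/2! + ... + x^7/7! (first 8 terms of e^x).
Differentiating term by term gives the first 7 terms of e^x.
Final answer: 1 + x + x²/2! + ... + x^6/6!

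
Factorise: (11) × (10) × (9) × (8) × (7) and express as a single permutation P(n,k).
P(11,5) = 11!/(6)!

Working:
Product of 5 consecutive descending integers starting at 11: P(11,5) = 11!/6! = 55,440.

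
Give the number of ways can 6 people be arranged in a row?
720

Working:
Arrangements of 6 distinct objects: 6! = 720.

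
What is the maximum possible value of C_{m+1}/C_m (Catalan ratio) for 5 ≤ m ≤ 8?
17/5

Working:
C_{m+1}/C_m = 2(2m+1)/(m+2), which increases with m. Maximum at m = 8: 2·17/10 = 17/5.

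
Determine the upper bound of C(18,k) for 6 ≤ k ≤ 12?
48,620

Working:
C(18,k) is maximised at the centre of the row: C(18,9) = 48,620.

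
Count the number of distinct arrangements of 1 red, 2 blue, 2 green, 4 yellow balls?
3,780

Explanation: Multinomial: 9!/(1! × 2! × 2! × 4!) = 3,780.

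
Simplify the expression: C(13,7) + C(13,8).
3,003

By Pascal's identity: C(14,8) = 3,003.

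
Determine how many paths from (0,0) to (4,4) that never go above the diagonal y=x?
14

Working:
Counted by the Catalan number C_4: C_4 = C(8,4)/(4+1) = 70/5 = 14.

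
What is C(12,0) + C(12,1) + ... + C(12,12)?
4,096

Reasoning: Sum of binomial coefficients = 2^12 = 4,096.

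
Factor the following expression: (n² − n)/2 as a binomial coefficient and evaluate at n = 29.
C(n,2); C(29,2) = 406

Working:
(n² − n)/2 = n(n−1)/2 = C(n,2). At n = 29: C(29,2) = 406.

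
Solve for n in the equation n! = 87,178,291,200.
14

Working:
n! is strictly increasing. 12! = 479,001,600, 13! = 6,227,020,800, 14! = 87,178,291,200 ✓. So n = 14.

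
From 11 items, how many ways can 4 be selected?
330

Explanation: C(11,4) = 11! / (4! × (11-4)!)
         = 11! / (4! × 7!)
         = 330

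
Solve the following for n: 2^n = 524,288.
19

Solution: 524,288 = 1,024 × 512 = 2^10 × 2^9 = 2^19, so n = 19.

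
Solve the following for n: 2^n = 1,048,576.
20

Explanation: 1,048,576 = 1,024 × 1,024 = 2^10 × 2^10 = 2^20, so n = 20.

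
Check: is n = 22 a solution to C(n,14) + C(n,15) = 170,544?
No

Solution: C(22,14) + C(22,15) = 319,770 + 170,544 = 490,314, which does not equal 170,544.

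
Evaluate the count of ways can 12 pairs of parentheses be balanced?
208,012
Using the Catalan number formula: C_n = C(2n, n) / (n+1)
C_12 = C(24, 12) / (12+1)
     = 2704156 / 13
     = 208,012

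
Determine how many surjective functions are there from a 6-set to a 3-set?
540

Solution: Onto functions = 3! × S(6,3)
First compute S(6,3) via recurrence:
Using the Stirling recurrence: S(n,k) = k·S(n-1,k) + S(n-1,k-1)
S(6,3) = 3·S(5,3) + S(5,2)
         = 3·25 + 15
         = 75 + 15
         = 90
Then: 6 × 90 = 540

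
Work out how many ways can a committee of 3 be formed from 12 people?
220
C(12,3) = 12! / (3! × (12-3)!)
         = 12! / (3! × 9!)
         = 220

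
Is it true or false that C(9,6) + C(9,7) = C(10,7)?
Pascal's identity: LHS = 84 + 36 = 120; RHS = C(10,7) = 120. Both sides agree, so the statement holds.
Final answer: True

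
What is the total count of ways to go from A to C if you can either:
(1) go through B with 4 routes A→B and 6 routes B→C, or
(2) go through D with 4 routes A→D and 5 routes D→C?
44

Route via B: 4×6=24. Route via D: 4×5=20. Total: 44.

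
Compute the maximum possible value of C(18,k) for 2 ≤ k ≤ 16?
48,620

C(18,k) is maximised at the centre of the row: C(18,9) = 48,620.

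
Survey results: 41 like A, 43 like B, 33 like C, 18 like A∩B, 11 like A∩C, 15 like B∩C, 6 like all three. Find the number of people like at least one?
79
|A∪B∪C| = 41+43+33-18-11-15+6 = 79.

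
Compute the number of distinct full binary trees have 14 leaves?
Using the Catalan number formula: C_n = C(2n, n) / (n+1)
C_13 = C(26, 13) / (13+1)
     = 10400600 / 14
     = 742,900

Answer: 742,900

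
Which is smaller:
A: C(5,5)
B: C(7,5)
A

A=C(5,5)=1, B=C(7,5)=21.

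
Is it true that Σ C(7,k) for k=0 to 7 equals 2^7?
True

Working:
Binomial theorem: Σ C(7,k) = (1+1)^7 = 2^7 = 128; RHS 2^7 = 128.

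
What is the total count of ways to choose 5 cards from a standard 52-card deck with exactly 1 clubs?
1,069,263

Explanation: 13 clubs and 39 non-clubs: C(13,1) × C(39,4) = 13 × 82251 = 1,069,263.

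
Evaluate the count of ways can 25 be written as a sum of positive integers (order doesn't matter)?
1,958

Pentagonal recurrence p(n) = p(n−1) + p(n−2) − p(n−5) − p(n−7) + …: p(25) = p(24) + p(23) − p(20) − p(18) + p(13) + p(10) − p(3) = 1,575 + 1,255 − 627 − 385 + 101 + 42 − 3 = 1,958.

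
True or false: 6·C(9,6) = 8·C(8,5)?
False

Solution: Absorption identity k·C(n,k) = n·C(n-1,k-1). LHS = 6·84 = 504; RHS = 8·56 = 448.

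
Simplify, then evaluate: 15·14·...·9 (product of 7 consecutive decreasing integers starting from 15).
32,432,400

Explanation: This is P(15,7) = 15!/(8)! = 32,432,400.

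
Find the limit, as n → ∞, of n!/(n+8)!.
0

Explanation: n!/(n+8)! = 1/[(n+1)(n+2)···(n+8)] → 0 as n → ∞.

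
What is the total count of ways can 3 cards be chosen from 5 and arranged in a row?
60

Reasoning: P(5,3) = 5!/(5-3)! = 60.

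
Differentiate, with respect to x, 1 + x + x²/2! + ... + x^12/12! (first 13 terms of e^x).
1 + x + x²/2! + ... + x^11/11!

Explanation: Differentiating term by term gives the first 12 terms of e^x.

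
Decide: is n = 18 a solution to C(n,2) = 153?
Yes
C(18,2) = 18·17/2! = 306/2 = 153, which equals 153.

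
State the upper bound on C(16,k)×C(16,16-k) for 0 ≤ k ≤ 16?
165,636,900

Reasoning: C(16,k)·C(16,16-k) = C(16,k)², maximised at the centre k = 8: C(16,8)² = 165,636,900.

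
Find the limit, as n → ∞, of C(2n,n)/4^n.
0

Reasoning: C(2n,n) ~ 4^n/√(πn), so C(2n,n)/4^n ~ 1/√(πn) → 0.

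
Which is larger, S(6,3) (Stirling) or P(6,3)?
P(6,3)

Solution: S(6,3) = 3·S(5,3) + S(5,2) = 3·25 + 15 = 90; P(6,3) = 120.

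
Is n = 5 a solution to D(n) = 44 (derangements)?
Yes

Reasoning: D(5) = (5-1)·[D(4) + D(3)] = 4·[9 + 2] = 44, which equals 44.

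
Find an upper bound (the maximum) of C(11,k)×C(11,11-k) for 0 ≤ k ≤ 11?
213,444

C(11,k)·C(11,11-k) = C(11,k)², maximised at the centre k = 5: C(11,5)² = 213,444.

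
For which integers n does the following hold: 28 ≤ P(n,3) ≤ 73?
5

Explanation: P(4,3)=24; P(5,3)=60; P(6,3)=120. So valid n = 5.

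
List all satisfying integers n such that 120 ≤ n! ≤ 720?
5, 6

n! is strictly increasing; 5! = 120 and 6! = 720, so valid n = 5, 6.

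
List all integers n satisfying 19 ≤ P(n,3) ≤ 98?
4, 5

Working:
P(3,3)=6; P(4,3)=24; P(5,3)=60; P(6,3)=120. So valid n = 4, 5.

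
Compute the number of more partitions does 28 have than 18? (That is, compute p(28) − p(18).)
Pentagonal recurrence p(n) = p(n−1) + p(n−2) − p(n−5) − p(n−7) + …: p(28) = p(27) + p(26) − p(23) − p(21) + p(16) + p(13) − p(6) − p(2) = 3,010 + 2,436 − 1,255 − 792 + 231 + 101 − 11 − 2 = 3,718.
p(18) = p(17) + p(16) − p(13) − p(11) + p(6) + p(3) = 297 + 231 − 101 − 56 + 11 + 3 = 385.
Difference = 3,718 − 385 = 3,333.
Final answer: 3,333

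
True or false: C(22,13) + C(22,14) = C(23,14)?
True

Pascal's identity C(n,k) + C(n,k+1) = C(n+1,k+1): 497,420 + 319,770 = 817,190 = C(23,14).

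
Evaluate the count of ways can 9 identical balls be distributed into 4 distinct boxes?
C(9+4-1, 4-1) = C(12, 3) = 220.
Final answer: 220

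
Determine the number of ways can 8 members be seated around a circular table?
5,040
Circular arrangements: (8-1)! = 5,040.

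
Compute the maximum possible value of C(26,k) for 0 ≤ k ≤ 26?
10,400,600

Maximum at k = 13: C(26,13) = 10,400,600.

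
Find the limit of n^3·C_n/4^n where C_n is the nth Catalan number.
C_n ~ 4^n/(n^(3/2)√π), so n^3·C_n/4^n ~ n^(3 − 3/2)/√π → ∞.

Answer: ∞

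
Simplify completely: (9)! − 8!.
322,560
(9)! − 8! = (9)·8! − 8! = (9−1)·8! = 8·8! = 322,560.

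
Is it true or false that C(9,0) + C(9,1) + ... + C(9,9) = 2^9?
True

Working:
Binomial theorem with x = y = 1: Σ C(9,i) = (1+1)^9 = 2^9 = 512. The statement holds.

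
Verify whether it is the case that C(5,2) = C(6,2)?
False

Reasoning: LHS = C(5,2) = 10; RHS = C(6,2) = 15. 10 ≠ 15, so the statement does not hold.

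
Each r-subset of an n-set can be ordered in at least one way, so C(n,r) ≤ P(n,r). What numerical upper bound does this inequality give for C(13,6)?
P(13,6) = 13·12·11·10·9·8 = 1,235,520, so C(13,6) ≤ 1,235,520. (The bound is loose by a factor of 6! = 720: C(13,6) = 1,235,520/720 = 1,716.)

Answer: 1,235,520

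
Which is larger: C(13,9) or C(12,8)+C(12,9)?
Equal

Reasoning: By Pascal's identity: C(13,9) = C(12,8)+C(12,9) = 715. Equal.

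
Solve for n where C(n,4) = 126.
C(n,4) = n(n−1)(n−2)(n−3)/4! is increasing in n, and n(n−1)(n−2)(n−3) = 4!·126 = 3,024 ≈ (n−1.5)^4 gives n ≈ 8.9. Check: C(7,4) = 35, C(8,4) = 70, C(9,4) = 126 ✓. So n = 9.
Final answer: 9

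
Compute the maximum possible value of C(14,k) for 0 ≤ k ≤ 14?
3,432

Reasoning: Maximum at k = 7: C(14,7) = 3,432.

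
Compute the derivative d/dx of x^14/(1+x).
(14x^13(1+x) - x^14)/(1+x)²

Explanation: Quotient rule: [14x^{13}(1+x) - x^14]/(1+x)².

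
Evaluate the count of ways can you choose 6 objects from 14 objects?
3,003

Solution: C(14,6) = 14! / (6! × (14-6)!)
         = 14! / (6! × 8!)
         = 3,003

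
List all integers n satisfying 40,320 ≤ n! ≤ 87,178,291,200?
n! is strictly increasing; 8! = 40,320 and 14! = 87,178,291,200, so valid n = 8, 9, 10, 11, 12, 13, 14.

Answer: 8, 9, 10, 11, 12, 13, 14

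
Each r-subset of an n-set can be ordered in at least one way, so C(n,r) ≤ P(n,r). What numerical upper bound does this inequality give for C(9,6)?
60,480

Reasoning: P(9,6) = 9·8·7·6·5·4 = 60,480, so C(9,6) ≤ 60,480. (The bound is loose by a factor of 6! = 720: C(9,6) = 60,480/720 = 84.)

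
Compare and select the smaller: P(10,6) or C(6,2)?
P(10,6)=151,200, C(6,2)=15.

Answer: C(6,2)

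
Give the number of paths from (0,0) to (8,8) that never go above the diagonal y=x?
1,430
Counted by the Catalan number C_8: C_8 = C(16,8)/(8+1) = 12,870/9 = 1,430.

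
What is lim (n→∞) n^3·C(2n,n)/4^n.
∞

Explanation: C(2n,n) ~ 4^n/√(πn), so n^3·C(2n,n)/4^n ~ n^(3 − 1/2)/√π → ∞.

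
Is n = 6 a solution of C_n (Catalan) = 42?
C_6 = C(12,6)/(6+1) = 924/7 = 132, which does not equal 42.

Answer: No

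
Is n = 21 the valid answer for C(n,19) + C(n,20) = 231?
Yes
C(21,19) + C(21,20) = 210 + 21 = 231, which equals 231.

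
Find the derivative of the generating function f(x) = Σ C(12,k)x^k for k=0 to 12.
Term-by-term differentiation gives Σ k·C(12,k)x^{k-1} for k=1 to 12.

Answer: Σ k·C(12,k)x^(k-1) for k=1 to 12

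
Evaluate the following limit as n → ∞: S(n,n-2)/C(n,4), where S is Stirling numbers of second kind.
3

Working:
The leading term of S(n,n-2) as a polynomial in n is (3)!!·C(n,4), so the ratio → (3)!! = 3.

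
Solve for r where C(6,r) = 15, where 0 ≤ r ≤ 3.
C(6,r) is increasing for 0 ≤ r ≤ 3. Stepping up (C(6,r+1) = C(6,r)·(6−r)/(r+1)): C(6,1) = 6, C(6,2) = 15 ✓. So r = 2.

Answer: 2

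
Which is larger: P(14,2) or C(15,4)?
P(14,2)=182, C(15,4)=1,365.
Final answer: C(15,4)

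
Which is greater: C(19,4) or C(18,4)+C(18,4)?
C(18,4)+C(18,4)

C(19,4)=3,876; C(18,4)+C(18,4)=3,060+3,060=6,120.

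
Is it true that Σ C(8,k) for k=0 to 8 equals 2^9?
Binomial theorem: Σ C(8,k) = (1+1)^8 = 2^8 = 256; RHS 2^9 = 512.

Answer: False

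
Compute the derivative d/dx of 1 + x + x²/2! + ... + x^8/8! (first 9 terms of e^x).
1 + x + x²/2! + ... + x^7/7!

Working:
Differentiating term by term gives the first 8 terms of e^x.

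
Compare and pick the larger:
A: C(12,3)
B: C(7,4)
A

A=C(12,3)=220, B=C(7,4)=35.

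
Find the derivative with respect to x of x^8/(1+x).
(8x^7(1+x) - x^8)/(1+x)²

Solution: Quotient rule: [8x^{7}(1+x) - x^8]/(1+x)².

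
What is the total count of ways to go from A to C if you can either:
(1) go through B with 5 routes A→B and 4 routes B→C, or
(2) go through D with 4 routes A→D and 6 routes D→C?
Route via B: 5×4=20. Route via D: 4×6=24. Total: 44.
Final answer: 44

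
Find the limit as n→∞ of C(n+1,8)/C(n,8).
Both numerator and denominator grow as n^8/8! for large n, so the ratio → 1.
Final answer: 1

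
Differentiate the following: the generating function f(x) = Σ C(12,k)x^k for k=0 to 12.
Σ k·C(12,k)x^(k-1) for k=1 to 12

Term-by-term differentiation gives Σ k·C(12,k)x^{k-1} for k=1 to 12.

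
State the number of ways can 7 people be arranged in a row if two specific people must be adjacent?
1,440

Treat pair as unit: (7-1)! arrangements × 2 internal orders = 1,440.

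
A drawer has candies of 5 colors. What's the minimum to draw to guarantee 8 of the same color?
Worst case: 7 of each = 35. One more: 36.

Answer: 36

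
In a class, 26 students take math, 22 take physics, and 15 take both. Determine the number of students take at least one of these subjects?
|A∪B| = |A|+|B|-|A∩B| = 26+22-15 = 33.
Final answer: 33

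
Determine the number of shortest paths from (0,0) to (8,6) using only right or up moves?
3,003

Reasoning: Choose 8 rights from 14 moves: C(14,8) = 3,003.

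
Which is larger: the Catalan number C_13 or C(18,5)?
C_13

Reasoning: C_13 = C(26,13)/(13+1) = 10,400,600/14 = 742,900; C(18,5) = 8,568.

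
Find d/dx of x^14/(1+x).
(14x^13(1+x) - x^14)/(1+x)²

Quotient rule: [14x^{13}(1+x) - x^14]/(1+x)².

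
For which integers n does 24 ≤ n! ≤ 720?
n! is strictly increasing; 4! = 24 and 6! = 720, so valid n = 4, 5, 6.
Final answer: 4, 5, 6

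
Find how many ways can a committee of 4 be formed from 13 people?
715

Explanation: C(13,4) = 13! / (4! × (13-4)!)
         = 13! / (4! × 9!)
         = 715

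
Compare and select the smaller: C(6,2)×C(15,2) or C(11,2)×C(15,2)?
C(6,2)×C(15,2)

C(6,2)×C(15,2)=1,575, C(11,2)×C(15,2)=5,775.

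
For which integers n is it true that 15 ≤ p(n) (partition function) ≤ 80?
7, 8, 9, 10, 11, 12

Explanation: Tabulating p(n) via p(n) = p(n−1) + p(n−2) − p(n−5) − p(n−7) + …: p(6)=11; p(7)=15; p(8)=22; p(9)=30; p(10)=42; p(11)=56; p(12)=77; p(13)=101. So valid n = 7, 8, 9, 10, 11, 12.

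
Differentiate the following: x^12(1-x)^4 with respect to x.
12x^11(1-x)^4 - 4x^12(1-x)^3

Reasoning: Product rule: 12x^{11}(1-x)^{4} + x^12·(-4)(1-x)^{3}.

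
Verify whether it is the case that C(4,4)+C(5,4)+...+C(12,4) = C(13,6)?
False

Hockey stick identity gives Σ = C(13,5) = 1,287; RHS C(13,6) = 1,716.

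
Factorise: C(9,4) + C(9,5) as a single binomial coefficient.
By Pascal's identity: C(9,4) + C(9,5) = C(10,5) = 252.
Final answer: C(10,5)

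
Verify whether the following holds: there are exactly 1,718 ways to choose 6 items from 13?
False

Reasoning: C(13,6) = 1,716 ≠ 1718.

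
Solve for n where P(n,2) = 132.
12
P(n,2) = n(n−1) is increasing in n; n(n−1) ≈ (n−0.5)^2 = 132 gives n ≈ 12.0. Check: P(10,2) = 90, P(11,2) = 110, P(12,2) = 132 ✓. So n = 12.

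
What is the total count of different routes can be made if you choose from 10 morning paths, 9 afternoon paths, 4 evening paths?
360

Solution: By the multiplication principle: 10 × 9 × 4 = 360.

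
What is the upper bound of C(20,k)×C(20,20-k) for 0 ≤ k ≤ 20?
34,134,779,536

Solution: C(20,k)·C(20,20-k) = C(20,k)², maximised at the centre k = 10: C(20,10)² = 34,134,779,536.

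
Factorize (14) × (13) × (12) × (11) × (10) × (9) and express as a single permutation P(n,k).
P(14,6) = 14!/(8)!

Reasoning: Product of 6 consecutive descending integers starting at 14: P(14,6) = 14!/8! = 2,162,160.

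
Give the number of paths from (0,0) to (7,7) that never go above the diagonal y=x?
429

Counted by the Catalan number C_7: C_7 = C(14,7)/(7+1) = 3,432/8 = 429.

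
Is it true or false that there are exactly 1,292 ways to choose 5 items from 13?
False

Reasoning: C(13,5) = 1,287 ≠ 1292.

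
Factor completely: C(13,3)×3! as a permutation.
C(13,3)×3! = [13!/(3!(10)!)]×3! = 13!/(10)! = P(13,3) = 1,716.

Answer: P(13,3)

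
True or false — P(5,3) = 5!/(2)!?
True

Solution: Permutation formula P(n,k) = n!/(n-k)!: 5!/2! = 120/2 = 60 = P(5,3). The statement holds.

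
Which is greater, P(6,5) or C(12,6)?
C(12,6)

Explanation: P(6,5)=720, C(12,6)=924.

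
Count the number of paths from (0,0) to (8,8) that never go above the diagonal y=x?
1,430

Counted by the Catalan number C_8: C_8 = C(16,8)/(8+1) = 12,870/9 = 1,430.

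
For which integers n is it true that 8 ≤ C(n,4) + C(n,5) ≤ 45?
6
C(5,4)+C(5,5)=6; C(6,4)+C(6,5)=21; C(7,4)+C(7,5)=56. So valid n = 6.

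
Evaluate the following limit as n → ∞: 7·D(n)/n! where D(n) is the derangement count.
D(n)/n! → 1/e, so 7·D(n)/n! → 7/e.

Answer: 7/e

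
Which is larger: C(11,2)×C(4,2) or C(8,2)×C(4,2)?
C(11,2)×C(4,2)

Working:
C(11,2)×C(4,2)=330, C(8,2)×C(4,2)=168.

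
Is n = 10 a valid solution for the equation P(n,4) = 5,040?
Yes

P(10,4) = 10·9·8·7 = 5,040, which equals 5,040.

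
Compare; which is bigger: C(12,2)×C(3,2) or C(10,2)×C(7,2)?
C(10,2)×C(7,2)

Working:
C(12,2)×C(3,2)=198, C(10,2)×C(7,2)=945.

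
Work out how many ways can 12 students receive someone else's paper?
176,214,841

Working:
Using D(n) = (n-1)[D(n-1) + D(n-2)]:
D(12) = (12-1) × [D(11) + D(10)]
      = 11 × [14684570 + 1334961]
      = 11 × 16019531
      = 176,214,841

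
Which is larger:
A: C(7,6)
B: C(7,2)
B

Explanation: A=C(7,6)=7, B=C(7,2)=21.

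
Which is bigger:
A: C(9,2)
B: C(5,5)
A=C(9,2)=36, B=C(5,5)=1.

Answer: A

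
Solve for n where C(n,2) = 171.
19

Solution: C(n,2) = n(n−1)/2! is increasing in n, and n(n−1) = 2!·171 = 342 ≈ (n−0.5)^2 gives n ≈ 19.0. Check: C(17,2) = 136, C(18,2) = 153, C(19,2) = 171 ✓. So n = 19.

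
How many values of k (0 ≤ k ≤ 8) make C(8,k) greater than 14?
5

Solution: Row 8 is unimodal and symmetric about k=8/2. C(8,1)=8 ≤ 14; C(8,2)=28 > 14; by symmetry C(8,k) > 14 for k = 2..6. That's 6 - 2 + 1 = 5 values.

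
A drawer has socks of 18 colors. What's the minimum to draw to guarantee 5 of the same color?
73

Explanation: Worst case: 4 of each = 72. One more: 73.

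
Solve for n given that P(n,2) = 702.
P(n,2) = n(n−1) is increasing in n; n(n−1) ≈ (n−0.5)^2 = 702 gives n ≈ 27.0. Check: P(25,2) = 600, P(26,2) = 650, P(27,2) = 702 ✓. So n = 27.
Final answer: 27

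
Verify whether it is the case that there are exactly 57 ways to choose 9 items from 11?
C(11,9) = 55 ≠ 57.

Answer: False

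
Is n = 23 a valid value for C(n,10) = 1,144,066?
Yes

Reasoning: C(23,10) = 23·22·21·20·19·18·17·16·15·14/10! = 4,151,586,700,800/3,628,800 = 1,144,066, which equals 1,144,066.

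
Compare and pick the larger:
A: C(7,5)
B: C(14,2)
A=C(7,5)=21, B=C(14,2)=91.
Final answer: B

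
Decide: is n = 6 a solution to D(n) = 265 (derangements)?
Yes

Explanation: D(6) = (6-1)·[D(5) + D(4)] = 5·[44 + 9] = 265, which equals 265.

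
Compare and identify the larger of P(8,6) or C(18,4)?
P(8,6)=20,160, C(18,4)=3,060.
Final answer: P(8,6)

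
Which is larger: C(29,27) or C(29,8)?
C(29,8)

Reasoning: C(29,27)=406, C(29,8)=4,292,145.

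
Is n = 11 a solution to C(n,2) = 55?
C(11,2) = 11·10/2! = 110/2 = 55, which equals 55.
Final answer: Yes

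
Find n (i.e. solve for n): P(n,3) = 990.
11

P(n,3) = n(n−1)(n−2) is increasing in n; n(n−1)(n−2) ≈ (n−1)^3 = 990 gives n ≈ 11.0. Check: P(9,3) = 504, P(10,3) = 720, P(11,3) = 990 ✓. So n = 11.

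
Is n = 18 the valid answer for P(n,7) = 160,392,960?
P(18,7) = 18·17·16·15·14·13·12 = 160,392,960, which equals 160,392,960.

Answer: Yes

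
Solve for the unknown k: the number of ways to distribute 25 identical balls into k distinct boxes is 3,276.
Stars and bars: the count is C(25+k−1, k−1), increasing in k. k=2: C(26,1) = 26, k=3: C(27,2) = 351, k=4: C(28,3) = 3,276 ✓. So k = 4.
Final answer: 4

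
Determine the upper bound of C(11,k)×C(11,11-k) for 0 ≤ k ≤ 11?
C(11,k)·C(11,11-k) = C(11,k)², maximised at the centre k = 5: C(11,5)² = 213,444.

Answer: 213,444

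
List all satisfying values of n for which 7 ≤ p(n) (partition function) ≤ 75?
5, 6, 7, 8, 9, 10, 11

Working:
Tabulating p(n) via p(n) = p(n−1) + p(n−2) − p(n−5) − p(n−7) + …: p(4)=5; p(5)=7; p(6)=11; p(7)=15; p(8)=22; p(9)=30; p(10)=42; p(11)=56; p(12)=77. So valid n = 5, 6, 7, 8, 9, 10, 11.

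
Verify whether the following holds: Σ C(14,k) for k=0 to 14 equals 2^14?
True

Reasoning: Binomial theorem: Σ C(14,k) = (1+1)^14 = 2^14 = 16,384; RHS 2^14 = 16,384.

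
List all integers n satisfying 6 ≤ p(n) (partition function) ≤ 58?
5, 6, 7, 8, 9, 10, 11

Explanation: Tabulating p(n) via p(n) = p(n−1) + p(n−2) − p(n−5) − p(n−7) + …: p(4)=5; p(5)=7; p(6)=11; p(7)=15; p(8)=22; p(9)=30; p(10)=42; p(11)=56; p(12)=77. So valid n = 5, 6, 7, 8, 9, 10, 11.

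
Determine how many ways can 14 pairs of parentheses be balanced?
2,674,440
Using the Catalan number formula: C_n = C(2n, n) / (n+1)
C_14 = C(28, 14) / (14+1)
     = 40116600 / 15
     = 2,674,440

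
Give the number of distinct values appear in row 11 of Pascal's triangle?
6

Explanation: Row 11 has entries C(11,0)..C(11,11); by symmetry C(11,k)=C(11,11-k), giving 6 distinct values.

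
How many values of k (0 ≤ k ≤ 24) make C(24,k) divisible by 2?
21

Checking C(24,k) mod 2 for k = 0..24: divisible at k = 1, 2, 3, 4, 5, 6, 7, 9, 10, 11, 12, 13, 14, 15, 17, 18, 19, 20, 21, 22, 23. That's 21 values.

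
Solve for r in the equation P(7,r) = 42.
P(7,r) = 7·6·…·(7−r+1), a product of r factors. Multiplying down from 7: 7 = 7; 7·6 = 42 ✓ (2 factors). So r = 2.
Final answer: 2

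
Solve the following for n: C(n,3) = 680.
17
C(n,3) = n(n−1)(n−2)/3! is increasing in n, and n(n−1)(n−2) = 3!·680 = 4,080 ≈ (n−1)^3 gives n ≈ 17.0. Check: C(15,3) = 455, C(16,3) = 560, C(17,3) = 680 ✓. So n = 17.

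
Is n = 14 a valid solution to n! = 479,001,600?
14! = 14·13! = 14·6,227,020,800 = 87,178,291,200, which does not equal 479,001,600.
Final answer: No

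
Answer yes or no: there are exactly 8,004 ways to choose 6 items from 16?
No

Explanation: C(16,6) = 8,008 ≠ 8004.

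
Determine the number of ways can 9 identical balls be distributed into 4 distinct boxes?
C(9+4-1, 4-1) = C(12, 3) = 220.

Answer: 220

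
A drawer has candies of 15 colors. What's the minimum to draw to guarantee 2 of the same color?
16
Worst case: 1 of each = 15. One more: 16.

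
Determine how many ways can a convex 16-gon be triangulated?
2,674,440
Using the Catalan number formula: C_n = C(2n, n) / (n+1)
C_14 = C(28, 14) / (14+1)
     = 40116600 / 15
     = 2,674,440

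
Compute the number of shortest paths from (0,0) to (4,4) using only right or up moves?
70

Choose 4 rights from 8 moves: C(8,4) = 70.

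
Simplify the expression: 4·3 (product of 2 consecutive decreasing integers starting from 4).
This is P(4,2) = 4!/(2)! = 12.
Final answer: 12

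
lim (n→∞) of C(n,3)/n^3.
1/6

C(n,3) ≈ n^3/3! for large n. Limit = 1/3! = 1/6.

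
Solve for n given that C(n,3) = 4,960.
32

Explanation: C(n,3) = n(n−1)(n−2)/3! is increasing in n, and n(n−1)(n−2) = 3!·4,960 = 29,760 ≈ (n−1)^3 gives n ≈ 32.0. Check: C(30,3) = 4,060, C(31,3) = 4,495, C(32,3) = 4,960 ✓. So n = 32.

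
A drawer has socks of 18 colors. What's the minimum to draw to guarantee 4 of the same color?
55

Worst case: 3 of each = 54. One more: 55.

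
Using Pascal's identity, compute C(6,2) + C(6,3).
35

Working:
C(6,2) + C(6,3) = C(7,3) = 35.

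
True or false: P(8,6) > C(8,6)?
True

Reasoning: P(8,6) = 20,160 and C(8,6) = 28; P(n,r) = r! × C(n,r) so P > C whenever r ≥ 2.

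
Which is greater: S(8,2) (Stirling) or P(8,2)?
S(8,2)

Solution: S(8,2) = 2·S(7,2) + S(7,1) = 2·63 + 1 = 127; P(8,2) = 56.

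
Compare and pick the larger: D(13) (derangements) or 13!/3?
D(13)
D(13) = (13-1)·[D(12) + D(11)] = 12·[176,214,841 + 14,684,570] = 2,290,792,932; 13!/3 = 6,227,020,800/3 = 2,075,673,600.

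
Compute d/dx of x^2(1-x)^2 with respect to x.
2x^1(1-x)^2 - 2x^2(1-x)^1

Reasoning: Product rule: 2x^{1}(1-x)^{2} + x^2·(-2)(1-x)^{1}.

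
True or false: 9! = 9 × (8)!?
By definition n! = n × (n-1)!, so 9! = 9 × 8!.
Final answer: True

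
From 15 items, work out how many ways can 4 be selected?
C(15,4) = 15! / (4! × (15-4)!)
         = 15! / (4! × 11!)
         = 1,365

Answer: 1,365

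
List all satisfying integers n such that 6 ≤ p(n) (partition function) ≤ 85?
Tabulating p(n) via p(n) = p(n−1) + p(n−2) − p(n−5) − p(n−7) + …: p(4)=5; p(5)=7; p(6)=11; p(7)=15; p(8)=22; p(9)=30; p(10)=42; p(11)=56; p(12)=77; p(13)=101. So valid n = 5, 6, 7, 8, 9, 10, 11, 12.

Answer: 5, 6, 7, 8, 9, 10, 11, 12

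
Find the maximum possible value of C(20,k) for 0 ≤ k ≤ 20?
184,756

Explanation: Maximum at k = 10: C(20,10) = 184,756.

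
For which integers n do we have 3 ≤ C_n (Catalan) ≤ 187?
3, 4, 5, 6

Solution: C_2=2; C_3=5; C_4=14; C_5=42; C_6=132; C_7=429. So valid n = 3, 4, 5, 6.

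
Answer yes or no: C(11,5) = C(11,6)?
Yes

Solution: Symmetry C(n,k) = C(n,n-k): C(11,5) = 462 and C(11,6) = 462. Both sides agree, so the statement holds.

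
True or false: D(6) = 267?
False

Derangements of 6 elements: D(6) = (6-1)·[D(5) + D(4)] = 5·[44 + 9] = 265.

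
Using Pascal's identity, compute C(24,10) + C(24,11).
4,457,400

Explanation: C(24,10) + C(24,11) = C(25,11) = 4,457,400.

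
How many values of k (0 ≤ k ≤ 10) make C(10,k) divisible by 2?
Checking C(10,k) mod 2 for k = 0..10: divisible at k = 1, 3, 4, 5, 6, 7, 9. That's 7 values.
Final answer: 7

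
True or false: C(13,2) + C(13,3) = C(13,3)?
False

Pascal's identity gives C(14,3) = 364, whereas C(13,3) = 286.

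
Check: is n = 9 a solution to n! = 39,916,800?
No

Reasoning: 9! = 9·8! = 9·40,320 = 362,880, which does not equal 39,916,800.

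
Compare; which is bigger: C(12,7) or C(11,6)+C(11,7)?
Equal

Reasoning: By Pascal's identity: C(12,7) = C(11,6)+C(11,7) = 792. Equal.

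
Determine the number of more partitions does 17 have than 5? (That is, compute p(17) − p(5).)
290

Pentagonal recurrence p(n) = p(n−1) + p(n−2) − p(n−5) − p(n−7) + …: p(17) = p(16) + p(15) − p(12) − p(10) + p(5) + p(2) = 231 + 176 − 77 − 42 + 7 + 2 = 297.
p(5) = p(4) + p(3) − p(0) = 5 + 3 − 1 = 7.
Difference = 297 − 7 = 290.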